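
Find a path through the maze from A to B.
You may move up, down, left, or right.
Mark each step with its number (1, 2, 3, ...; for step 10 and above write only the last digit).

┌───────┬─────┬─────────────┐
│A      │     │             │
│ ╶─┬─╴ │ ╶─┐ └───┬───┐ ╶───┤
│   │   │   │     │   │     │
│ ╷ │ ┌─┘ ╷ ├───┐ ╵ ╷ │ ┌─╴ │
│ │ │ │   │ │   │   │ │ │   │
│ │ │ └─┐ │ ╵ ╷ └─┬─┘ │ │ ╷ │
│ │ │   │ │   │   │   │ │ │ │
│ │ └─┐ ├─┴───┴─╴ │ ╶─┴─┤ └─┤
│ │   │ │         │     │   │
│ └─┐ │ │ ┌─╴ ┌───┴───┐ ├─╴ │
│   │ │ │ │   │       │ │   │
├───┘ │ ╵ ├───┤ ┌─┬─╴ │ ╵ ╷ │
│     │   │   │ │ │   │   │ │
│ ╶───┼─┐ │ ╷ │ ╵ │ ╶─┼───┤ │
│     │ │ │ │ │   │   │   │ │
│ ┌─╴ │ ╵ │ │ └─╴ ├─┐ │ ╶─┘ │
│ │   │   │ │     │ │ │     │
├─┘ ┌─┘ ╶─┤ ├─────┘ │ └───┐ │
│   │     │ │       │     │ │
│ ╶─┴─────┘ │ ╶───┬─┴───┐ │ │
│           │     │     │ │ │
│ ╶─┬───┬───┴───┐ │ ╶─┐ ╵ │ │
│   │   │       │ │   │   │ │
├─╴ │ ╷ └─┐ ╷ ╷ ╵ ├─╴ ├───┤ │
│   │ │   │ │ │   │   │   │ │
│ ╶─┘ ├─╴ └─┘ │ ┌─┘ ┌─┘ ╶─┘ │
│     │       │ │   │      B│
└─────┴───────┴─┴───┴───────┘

Finding the shortest path through the maze:
Path length: 56 steps
Directions: right → right → right → down → left → down → down → right → down → down → down → right → up → up → right → right → right → right → up → left → up → left → down → left → up → up → left → up → right → right → down → right → right → down → right → up → right → down → down → left → down → right → right → down → down → right → up → right → down → down → down → down → down → down → down → down

Solution:

┌───────┬─────┬─────────────┐
│A 1 2 3│8 9 0│             │
│ ╶─┬─╴ │ ╶─┐ └───┬───┐ ╶───┤
│   │5 4│7 6│1 2 3│6 7│     │
│ ╷ │ ┌─┘ ╷ ├───┐ ╵ ╷ │ ┌─╴ │
│ │ │6│   │5│2 1│4 5│8│ │   │
│ │ │ └─┐ │ ╵ ╷ └─┬─┘ │ │ ╷ │
│ │ │7 8│ │4 3│0 9│0 9│ │ │ │
│ │ └─┐ ├─┴───┴─╴ │ ╶─┴─┤ └─┤
│ │   │9│4 5 6 7 8│1 2 3│   │
│ └─┐ │ │ ┌─╴ ┌───┴───┐ ├─╴ │
│   │ │0│3│   │       │4│7 8│
├───┘ │ ╵ ├───┤ ┌─┬─╴ │ ╵ ╷ │
│     │1 2│   │ │ │   │5 6│9│
│ ╶───┼─┐ │ ╷ │ ╵ │ ╶─┼───┤ │
│     │ │ │ │ │   │   │   │0│
│ ┌─╴ │ ╵ │ │ └─╴ ├─┐ │ ╶─┘ │
│ │   │   │ │     │ │ │    1│
├─┘ ┌─┘ ╶─┤ ├─────┘ │ └───┐ │
│   │     │ │       │     │2│
│ ╶─┴─────┘ │ ╶───┬─┴───┐ │ │
│           │     │     │ │3│
│ ╶─┬───┬───┴───┐ │ ╶─┐ ╵ │ │
│   │   │       │ │   │   │4│
├─╴ │ ╷ └─┐ ╷ ╷ ╵ ├─╴ ├───┤ │
│   │ │   │ │ │   │   │   │5│
│ ╶─┘ ├─╴ └─┘ │ ┌─┘ ┌─┘ ╶─┘ │
│     │       │ │   │      B│
└─────┴───────┴─┴───┴───────┘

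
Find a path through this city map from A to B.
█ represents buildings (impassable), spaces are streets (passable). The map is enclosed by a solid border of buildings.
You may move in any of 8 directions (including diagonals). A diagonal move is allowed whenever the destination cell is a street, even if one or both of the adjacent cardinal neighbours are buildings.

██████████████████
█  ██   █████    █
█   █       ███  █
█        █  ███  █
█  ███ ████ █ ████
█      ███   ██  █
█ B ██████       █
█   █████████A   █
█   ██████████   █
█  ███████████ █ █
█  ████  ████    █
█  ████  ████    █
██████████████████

Finding the shortest path from A to B:
Movement: 8-directional
Path length: 12 steps
Directions: up → up-left → up-left → up-left → up-left → left → down-left → down-left → down-left → left → left → down-left

Solution:

██████████████████
█  ██   █████    █
█   █   ↙←  ███  █
█      ↙ █↖ ███  █
█  ███↙████↖█ ████
█  ↙←← ███  ↖██  █
█ B ██████   ↖   █
█   █████████A   █
█   ██████████   █
█  ███████████ █ █
█  ████  ████    █
█  ████  ████    █
██████████████████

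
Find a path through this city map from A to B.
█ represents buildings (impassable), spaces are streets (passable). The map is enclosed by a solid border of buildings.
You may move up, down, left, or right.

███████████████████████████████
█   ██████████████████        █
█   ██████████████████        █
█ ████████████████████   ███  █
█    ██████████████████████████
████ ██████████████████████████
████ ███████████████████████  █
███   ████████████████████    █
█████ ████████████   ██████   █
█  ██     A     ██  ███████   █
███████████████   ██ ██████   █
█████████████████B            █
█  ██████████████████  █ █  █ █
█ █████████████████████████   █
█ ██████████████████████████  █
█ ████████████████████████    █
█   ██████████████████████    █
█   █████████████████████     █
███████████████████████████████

Finding the shortest path from A to B:
Movement: cardinal only
Path length: 9 steps
Directions: right → right → right → right → right → down → right → right → down

Solution:

███████████████████████████████
█   ██████████████████        █
█   ██████████████████        █
█ ████████████████████   ███  █
█    ██████████████████████████
████ ██████████████████████████
████ ███████████████████████  █
███   ████████████████████    █
█████ ████████████   ██████   █
█  ██     A→→→→↓██  ███████   █
███████████████↳→↓██ ██████   █
█████████████████B            █
█  ██████████████████  █ █  █ █
█ █████████████████████████   █
█ ██████████████████████████  █
█ ████████████████████████    █
█   ██████████████████████    █
█   █████████████████████     █
███████████████████████████████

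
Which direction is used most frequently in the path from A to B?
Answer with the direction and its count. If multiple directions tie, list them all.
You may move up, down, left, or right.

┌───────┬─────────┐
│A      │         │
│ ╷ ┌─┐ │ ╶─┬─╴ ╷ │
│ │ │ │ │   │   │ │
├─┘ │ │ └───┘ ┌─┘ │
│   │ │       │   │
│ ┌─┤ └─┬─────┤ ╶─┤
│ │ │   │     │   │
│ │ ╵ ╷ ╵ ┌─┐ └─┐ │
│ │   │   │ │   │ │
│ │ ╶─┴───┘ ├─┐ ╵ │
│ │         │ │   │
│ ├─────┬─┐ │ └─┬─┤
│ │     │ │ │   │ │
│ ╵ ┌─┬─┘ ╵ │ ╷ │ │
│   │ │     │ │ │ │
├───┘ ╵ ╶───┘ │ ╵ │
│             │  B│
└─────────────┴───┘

Directions: right, right, right, down, down, right, right, right, up, right, up, right, down, down, left, down, right, down, down, left, up, left, up, left, left, down, left, up, left, down, left, down, right, right, right, right, down, down, left, left, down, right, right, right, up, up, right, down, down, right
Counts: {'right': 18, 'down': 15, 'up': 7, 'left': 10}
Most common: right (18 times)

Solution:

┌───────┬─────────┐
│A → → ↓│      ↱ ↓│
│ ╷ ┌─┐ │ ╶─┬─╴ ╷ │
│ │ │ │↓│   │↱ ↑│↓│
├─┘ │ │ └───┘ ┌─┘ │
│   │ │↳ → → ↑│↓ ↲│
│ ┌─┤ └─┬─────┤ ╶─┤
│ │ │↓ ↰│↓ ← ↰│↳ ↓│
│ │ ╵ ╷ ╵ ┌─┐ └─┐ │
│ │↓ ↲│↑ ↲│ │↑ ↰│↓│
│ │ ╶─┴───┘ ├─┐ ╵ │
│ │↳ → → → ↓│ │↑ ↲│
│ ├─────┬─┐ │ └─┬─┤
│ │     │ │↓│↱ ↓│ │
│ ╵ ┌─┬─┘ ╵ │ ╷ │ │
│   │ │↓ ← ↲│↑│↓│ │
├───┘ ╵ ╶───┘ │ ╵ │
│      ↳ → → ↑│↳ B│
└─────────────┴───┘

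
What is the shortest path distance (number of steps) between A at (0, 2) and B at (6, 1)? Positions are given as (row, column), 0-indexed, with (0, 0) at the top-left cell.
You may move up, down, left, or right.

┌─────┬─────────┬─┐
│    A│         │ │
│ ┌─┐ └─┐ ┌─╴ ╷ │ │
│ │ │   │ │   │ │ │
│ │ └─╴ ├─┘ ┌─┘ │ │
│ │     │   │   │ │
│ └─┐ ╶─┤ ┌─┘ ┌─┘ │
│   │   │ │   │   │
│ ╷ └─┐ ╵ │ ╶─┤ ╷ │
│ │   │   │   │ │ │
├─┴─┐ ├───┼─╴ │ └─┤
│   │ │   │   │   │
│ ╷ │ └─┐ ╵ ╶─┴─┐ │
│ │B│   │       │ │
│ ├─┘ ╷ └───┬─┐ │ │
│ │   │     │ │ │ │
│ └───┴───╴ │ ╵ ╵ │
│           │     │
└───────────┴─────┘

Finding path from (0, 2) to (6, 1):
Path: (0,2) → (0,1) → (0,0) → (1,0) → (2,0) → (3,0) → (3,1) → (4,1) → (4,2) → (5,2) → (6,2) → (6,3) → (7,3) → (7,4) → (7,5) → (8,5) → (8,4) → (8,3) → (8,2) → (8,1) → (8,0) → (7,0) → (6,0) → (5,0) → (5,1) → (6,1)
Distance: 25 steps

Solution:

┌─────┬─────────┬─┐
│↓ ← A│         │ │
│ ┌─┐ └─┐ ┌─╴ ╷ │ │
│↓│ │   │ │   │ │ │
│ │ └─╴ ├─┘ ┌─┘ │ │
│↓│     │   │   │ │
│ └─┐ ╶─┤ ┌─┘ ┌─┘ │
│↳ ↓│   │ │   │   │
│ ╷ └─┐ ╵ │ ╶─┤ ╷ │
│ │↳ ↓│   │   │ │ │
├─┴─┐ ├───┼─╴ │ └─┤
│↱ ↓│↓│   │   │   │
│ ╷ │ └─┐ ╵ ╶─┴─┐ │
│↑│B│↳ ↓│       │ │
│ ├─┘ ╷ └───┬─┐ │ │
│↑│   │↳ → ↓│ │ │ │
│ └───┴───╴ │ ╵ ╵ │
│↑ ← ← ← ← ↲│     │
└───────────┴─────┘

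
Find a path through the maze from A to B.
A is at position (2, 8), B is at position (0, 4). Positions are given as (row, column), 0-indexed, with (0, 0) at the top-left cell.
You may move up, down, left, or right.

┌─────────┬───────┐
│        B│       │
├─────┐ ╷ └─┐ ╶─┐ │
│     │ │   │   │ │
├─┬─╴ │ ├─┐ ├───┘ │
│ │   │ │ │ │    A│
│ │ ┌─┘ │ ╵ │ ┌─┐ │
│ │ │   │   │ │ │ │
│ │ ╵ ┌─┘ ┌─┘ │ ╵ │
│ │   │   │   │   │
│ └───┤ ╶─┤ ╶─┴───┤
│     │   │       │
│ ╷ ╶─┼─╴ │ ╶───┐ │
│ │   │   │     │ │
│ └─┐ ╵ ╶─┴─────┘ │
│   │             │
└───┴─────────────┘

Finding the shortest path from (2, 8) to (0, 4):
Path length: 28 steps
Directions: left → left → down → down → left → down → right → right → right → down → down → left → left → left → left → left → up → right → up → left → up → right → up → right → up → up → left → up

Solution:

┌─────────┬───────┐
│        B│       │
├─────┐ ╷ └─┐ ╶─┐ │
│     │ │↑ ↰│   │ │
├─┬─╴ │ ├─┐ ├───┘ │
│ │   │ │ │↑│↓ ← A│
│ │ ┌─┘ │ ╵ │ ┌─┐ │
│ │ │   │↱ ↑│↓│ │ │
│ │ ╵ ┌─┘ ┌─┘ │ ╵ │
│ │   │↱ ↑│↓ ↲│   │
│ └───┤ ╶─┤ ╶─┴───┤
│     │↑ ↰│↳ → → ↓│
│ ╷ ╶─┼─╴ │ ╶───┐ │
│ │   │↱ ↑│     │↓│
│ └─┐ ╵ ╶─┴─────┘ │
│   │  ↑ ← ← ← ← ↲│
└───┴─────────────┘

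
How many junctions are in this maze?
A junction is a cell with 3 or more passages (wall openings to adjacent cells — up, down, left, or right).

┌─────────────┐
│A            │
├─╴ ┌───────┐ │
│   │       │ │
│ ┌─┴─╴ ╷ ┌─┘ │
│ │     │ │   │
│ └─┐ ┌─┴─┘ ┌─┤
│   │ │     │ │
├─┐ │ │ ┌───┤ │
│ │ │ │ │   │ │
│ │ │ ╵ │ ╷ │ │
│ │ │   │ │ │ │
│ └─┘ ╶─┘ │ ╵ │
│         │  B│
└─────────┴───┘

Checking each cell for number of passages:

Junctions found (3+ passages):
  (0, 1): 3 passages
  (1, 3): 3 passages
  (1, 4): 3 passages
  (2, 2): 3 passages
  (5, 2): 3 passages
  (6, 2): 3 passages
Total junctions: 6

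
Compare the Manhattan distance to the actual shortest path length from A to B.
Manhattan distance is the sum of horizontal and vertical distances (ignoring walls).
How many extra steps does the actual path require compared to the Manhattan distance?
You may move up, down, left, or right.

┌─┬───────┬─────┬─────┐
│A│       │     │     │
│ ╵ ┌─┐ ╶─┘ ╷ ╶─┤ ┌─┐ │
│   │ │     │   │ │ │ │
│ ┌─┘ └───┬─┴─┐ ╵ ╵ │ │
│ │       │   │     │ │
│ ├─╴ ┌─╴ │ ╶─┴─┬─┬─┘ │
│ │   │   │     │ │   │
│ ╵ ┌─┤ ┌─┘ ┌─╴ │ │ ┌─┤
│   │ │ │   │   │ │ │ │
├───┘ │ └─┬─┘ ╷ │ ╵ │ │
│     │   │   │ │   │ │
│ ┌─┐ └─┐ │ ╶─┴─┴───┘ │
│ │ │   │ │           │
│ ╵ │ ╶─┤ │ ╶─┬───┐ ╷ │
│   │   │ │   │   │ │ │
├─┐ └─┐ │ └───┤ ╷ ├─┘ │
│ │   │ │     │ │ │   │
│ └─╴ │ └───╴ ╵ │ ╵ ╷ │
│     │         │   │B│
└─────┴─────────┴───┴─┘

Manhattan distance: |9 - 0| + |10 - 0| = 19
Actual path length: 31
Extra steps: 31 - 19 = 12

Solution:

┌─┬───────┬─────┬─────┐
│A│       │     │     │
│ ╵ ┌─┐ ╶─┘ ╷ ╶─┤ ┌─┐ │
│↓  │ │     │   │ │ │ │
│ ┌─┘ └───┬─┴─┐ ╵ ╵ │ │
│↓│  ↱ → ↓│   │     │ │
│ ├─╴ ┌─╴ │ ╶─┴─┬─┬─┘ │
│↓│↱ ↑│↓ ↲│     │ │   │
│ ╵ ┌─┤ ┌─┘ ┌─╴ │ │ ┌─┤
│↳ ↑│ │↓│   │   │ │ │ │
├───┘ │ └─┬─┘ ╷ │ ╵ │ │
│     │↳ ↓│   │ │   │ │
│ ┌─┐ └─┐ │ ╶─┴─┴───┘ │
│ │ │   │↓│           │
│ ╵ │ ╶─┤ │ ╶─┬───┐ ╷ │
│   │   │↓│   │↱ ↓│ │ │
├─┐ └─┐ │ └───┤ ╷ ├─┘ │
│ │   │ │↳ → ↓│↑│↓│↱ ↓│
│ └─╴ │ └───╴ ╵ │ ╵ ╷ │
│     │      ↳ ↑│↳ ↑│B│
└─────┴─────────┴───┴─┘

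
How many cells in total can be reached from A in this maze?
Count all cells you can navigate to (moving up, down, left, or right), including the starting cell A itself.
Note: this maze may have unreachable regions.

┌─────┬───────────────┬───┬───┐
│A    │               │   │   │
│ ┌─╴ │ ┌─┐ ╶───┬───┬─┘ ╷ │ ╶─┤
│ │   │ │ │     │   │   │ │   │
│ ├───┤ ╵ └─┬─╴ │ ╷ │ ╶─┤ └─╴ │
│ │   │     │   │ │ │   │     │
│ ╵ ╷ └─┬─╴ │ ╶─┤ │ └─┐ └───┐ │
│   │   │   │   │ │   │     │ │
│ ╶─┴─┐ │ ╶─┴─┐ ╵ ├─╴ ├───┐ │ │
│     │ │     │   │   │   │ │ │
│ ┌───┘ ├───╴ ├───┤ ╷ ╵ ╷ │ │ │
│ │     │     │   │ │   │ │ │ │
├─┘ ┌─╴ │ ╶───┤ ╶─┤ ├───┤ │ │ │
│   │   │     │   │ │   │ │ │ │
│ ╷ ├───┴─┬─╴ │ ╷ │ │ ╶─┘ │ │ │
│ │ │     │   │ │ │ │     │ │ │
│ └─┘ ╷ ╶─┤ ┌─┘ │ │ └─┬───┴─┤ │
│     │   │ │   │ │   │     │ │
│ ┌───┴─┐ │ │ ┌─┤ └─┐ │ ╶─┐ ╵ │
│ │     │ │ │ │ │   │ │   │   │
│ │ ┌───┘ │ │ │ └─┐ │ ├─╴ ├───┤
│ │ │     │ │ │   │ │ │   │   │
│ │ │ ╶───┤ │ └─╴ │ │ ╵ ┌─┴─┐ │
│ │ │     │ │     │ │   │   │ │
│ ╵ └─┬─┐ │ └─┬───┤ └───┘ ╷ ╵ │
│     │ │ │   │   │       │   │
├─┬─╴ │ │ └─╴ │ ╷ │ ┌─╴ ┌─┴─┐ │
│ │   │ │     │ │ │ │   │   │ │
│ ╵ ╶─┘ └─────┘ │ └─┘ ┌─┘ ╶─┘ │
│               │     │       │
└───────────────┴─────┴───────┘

Using BFS/flood-fill to find all reachable cells from A:
Maze size: 15 × 15 = 225 total cells
All cells are reachable — the maze is fully connected.
Reachable cells: 225

Reachable region (· marks reachable cells):

┌─────┬───────────────┬───┬───┐
│A · ·│· · · · · · · ·│· ·│· ·│
│ ┌─╴ │ ┌─┐ ╶───┬───┬─┘ ╷ │ ╶─┤
│·│· ·│·│·│· · ·│· ·│· ·│·│· ·│
│ ├───┤ ╵ └─┬─╴ │ ╷ │ ╶─┤ └─╴ │
│·│· ·│· · ·│· ·│·│·│· ·│· · ·│
│ ╵ ╷ └─┬─╴ │ ╶─┤ │ └─┐ └───┐ │
│· ·│· ·│· ·│· ·│·│· ·│· · ·│·│
│ ╶─┴─┐ │ ╶─┴─┐ ╵ ├─╴ ├───┐ │ │
│· · ·│·│· · ·│· ·│· ·│· ·│·│·│
│ ┌───┘ ├───╴ ├───┤ ╷ ╵ ╷ │ │ │
│·│· · ·│· · ·│· ·│·│· ·│·│·│·│
├─┘ ┌─╴ │ ╶───┤ ╶─┤ ├───┤ │ │ │
│· ·│· ·│· · ·│· ·│·│· ·│·│·│·│
│ ╷ ├───┴─┬─╴ │ ╷ │ │ ╶─┘ │ │ │
│·│·│· · ·│· ·│·│·│·│· · ·│·│·│
│ └─┘ ╷ ╶─┤ ┌─┘ │ │ └─┬───┴─┤ │
│· · ·│· ·│·│· ·│·│· ·│· · ·│·│
│ ┌───┴─┐ │ │ ┌─┤ └─┐ │ ╶─┐ ╵ │
│·│· · ·│·│·│·│·│· ·│·│· ·│· ·│
│ │ ┌───┘ │ │ │ └─┐ │ ├─╴ ├───┤
│·│·│· · ·│·│·│· ·│·│·│· ·│· ·│
│ │ │ ╶───┤ │ └─╴ │ │ ╵ ┌─┴─┐ │
│·│·│· · ·│·│· · ·│·│· ·│· ·│·│
│ ╵ └─┬─┐ │ └─┬───┤ └───┘ ╷ ╵ │
│· · ·│·│·│· ·│· ·│· · · ·│· ·│
├─┬─╴ │ │ └─╴ │ ╷ │ ┌─╴ ┌─┴─┐ │
│·│· ·│·│· · ·│·│·│·│· ·│· ·│·│
│ ╵ ╶─┘ └─────┘ │ └─┘ ┌─┘ ╶─┘ │
│· · · · · · · ·│· · ·│· · · ·│
└───────────────┴─────┴───────┘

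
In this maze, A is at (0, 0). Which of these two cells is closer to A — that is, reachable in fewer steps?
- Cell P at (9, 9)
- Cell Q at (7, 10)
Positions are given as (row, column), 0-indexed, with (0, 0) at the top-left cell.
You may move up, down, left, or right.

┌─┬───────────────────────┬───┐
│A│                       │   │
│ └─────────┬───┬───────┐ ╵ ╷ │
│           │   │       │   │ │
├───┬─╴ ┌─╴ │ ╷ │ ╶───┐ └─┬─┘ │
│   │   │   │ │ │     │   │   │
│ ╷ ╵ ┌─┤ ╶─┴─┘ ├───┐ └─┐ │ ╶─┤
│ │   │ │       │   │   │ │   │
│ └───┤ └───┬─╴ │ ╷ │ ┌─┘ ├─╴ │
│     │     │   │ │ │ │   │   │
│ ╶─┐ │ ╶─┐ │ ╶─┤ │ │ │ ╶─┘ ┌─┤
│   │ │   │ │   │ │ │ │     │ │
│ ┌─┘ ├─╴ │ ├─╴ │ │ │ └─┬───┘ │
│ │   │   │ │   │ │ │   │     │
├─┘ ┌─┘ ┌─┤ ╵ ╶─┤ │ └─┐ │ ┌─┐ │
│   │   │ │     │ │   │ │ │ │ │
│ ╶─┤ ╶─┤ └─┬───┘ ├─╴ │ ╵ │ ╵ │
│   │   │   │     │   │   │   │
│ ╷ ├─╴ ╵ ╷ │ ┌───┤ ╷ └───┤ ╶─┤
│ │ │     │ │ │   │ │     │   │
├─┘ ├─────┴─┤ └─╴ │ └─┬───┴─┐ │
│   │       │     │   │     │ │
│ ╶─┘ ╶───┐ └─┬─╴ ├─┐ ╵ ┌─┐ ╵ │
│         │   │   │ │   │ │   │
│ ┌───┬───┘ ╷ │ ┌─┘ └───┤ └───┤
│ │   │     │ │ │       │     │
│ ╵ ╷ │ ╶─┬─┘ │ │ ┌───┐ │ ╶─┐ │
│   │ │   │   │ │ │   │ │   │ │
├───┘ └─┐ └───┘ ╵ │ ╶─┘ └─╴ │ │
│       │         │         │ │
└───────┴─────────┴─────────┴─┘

Shortest path A → P at (9, 9): 66 steps
Shortest path A → Q at (7, 10): 63 steps

Q is closer (63 steps vs 66 steps).

Path to P:

┌─┬───────────────────────┬───┐
│A│                       │   │
│ └─────────┬───┬───────┐ ╵ ╷ │
│↳ → → ↓    │   │       │   │ │
├───┬─╴ ┌─╴ │ ╷ │ ╶───┐ └─┬─┘ │
│↓ ↰│↓ ↲│   │ │ │     │   │   │
│ ╷ ╵ ┌─┤ ╶─┴─┘ ├───┐ └─┐ │ ╶─┤
│↓│↑ ↲│ │       │↱ ↓│   │ │   │
│ └───┤ └───┬─╴ │ ╷ │ ┌─┘ ├─╴ │
│↳ → ↓│     │   │↑│↓│ │   │   │
│ ╶─┐ │ ╶─┐ │ ╶─┤ │ │ │ ╶─┘ ┌─┤
│   │↓│   │ │   │↑│↓│ │     │ │
│ ┌─┘ ├─╴ │ ├─╴ │ │ │ └─┬───┘ │
│ │↓ ↲│   │ │   │↑│↓│   │     │
├─┘ ┌─┘ ┌─┤ ╵ ╶─┤ │ └─┐ │ ┌─┐ │
│↓ ↲│   │ │     │↑│↳ ↓│ │ │ │ │
│ ╶─┤ ╶─┤ └─┬───┘ ├─╴ │ ╵ │ ╵ │
│↳ ↓│   │   │↱ → ↑│↓ ↲│   │   │
│ ╷ ├─╴ ╵ ╷ │ ┌───┤ ╷ └───┤ ╶─┤
│ │↓│     │ │↑│   │P│     │   │
├─┘ ├─────┴─┤ └─╴ │ └─┬───┴─┐ │
│↓ ↲│↱ → → ↓│↑ ← ↰│   │     │ │
│ ╶─┘ ╶───┐ └─┬─╴ ├─┐ ╵ ┌─┐ ╵ │
│↳ → ↑    │↓  │↱ ↑│ │   │ │   │
│ ┌───┬───┘ ╷ │ ┌─┘ └───┤ └───┤
│ │   │↓ ← ↲│ │↑│       │     │
│ ╵ ╷ │ ╶─┬─┘ │ │ ┌───┐ │ ╶─┐ │
│   │ │↳ ↓│   │↑│ │   │ │   │ │
├───┘ └─┐ └───┘ ╵ │ ╶─┘ └─╴ │ │
│       │↳ → → ↑  │         │ │
└───────┴─────────┴─────────┴─┘

Path to Q:

┌─┬───────────────────────┬───┐
│A│                       │   │
│ └─────────┬───┬───────┐ ╵ ╷ │
│↳ → → ↓    │   │       │   │ │
├───┬─╴ ┌─╴ │ ╷ │ ╶───┐ └─┬─┘ │
│↓ ↰│↓ ↲│   │ │ │     │   │   │
│ ╷ ╵ ┌─┤ ╶─┴─┘ ├───┐ └─┐ │ ╶─┤
│↓│↑ ↲│ │       │↱ ↓│   │ │   │
│ └───┤ └───┬─╴ │ ╷ │ ┌─┘ ├─╴ │
│↳ → ↓│     │   │↑│↓│ │   │   │
│ ╶─┐ │ ╶─┐ │ ╶─┤ │ │ │ ╶─┘ ┌─┤
│   │↓│   │ │   │↑│↓│ │     │ │
│ ┌─┘ ├─╴ │ ├─╴ │ │ │ └─┬───┘ │
│ │↓ ↲│   │ │   │↑│↓│   │     │
├─┘ ┌─┘ ┌─┤ ╵ ╶─┤ │ └─┐ │ ┌─┐ │
│↓ ↲│   │ │     │↑│↳ Q│ │ │ │ │
│ ╶─┤ ╶─┤ └─┬───┘ ├─╴ │ ╵ │ ╵ │
│↳ ↓│   │   │↱ → ↑│   │   │   │
│ ╷ ├─╴ ╵ ╷ │ ┌───┤ ╷ └───┤ ╶─┤
│ │↓│     │ │↑│   │ │     │   │
├─┘ ├─────┴─┤ └─╴ │ └─┬───┴─┐ │
│↓ ↲│↱ → → ↓│↑ ← ↰│   │     │ │
│ ╶─┘ ╶───┐ └─┬─╴ ├─┐ ╵ ┌─┐ ╵ │
│↳ → ↑    │↓  │↱ ↑│ │   │ │   │
│ ┌───┬───┘ ╷ │ ┌─┘ └───┤ └───┤
│ │   │↓ ← ↲│ │↑│       │     │
│ ╵ ╷ │ ╶─┬─┘ │ │ ┌───┐ │ ╶─┐ │
│   │ │↳ ↓│   │↑│ │   │ │   │ │
├───┘ └─┐ └───┘ ╵ │ ╶─┘ └─╴ │ │
│       │↳ → → ↑  │         │ │
└───────┴─────────┴─────────┴─┘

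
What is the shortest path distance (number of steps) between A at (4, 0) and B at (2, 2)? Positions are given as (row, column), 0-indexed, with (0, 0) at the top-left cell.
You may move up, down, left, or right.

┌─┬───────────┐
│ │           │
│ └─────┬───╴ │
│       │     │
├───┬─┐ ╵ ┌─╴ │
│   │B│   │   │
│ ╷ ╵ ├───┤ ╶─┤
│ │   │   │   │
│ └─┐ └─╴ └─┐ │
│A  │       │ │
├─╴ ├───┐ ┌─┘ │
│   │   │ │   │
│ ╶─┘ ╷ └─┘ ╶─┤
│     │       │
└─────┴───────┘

Finding path from (4, 0) to (2, 2):
Path: (4,0) → (3,0) → (2,0) → (2,1) → (3,1) → (3,2) → (2,2)
Distance: 6 steps

Solution:

┌─┬───────────┐
│ │           │
│ └─────┬───╴ │
│       │     │
├───┬─┐ ╵ ┌─╴ │
│↱ ↓│B│   │   │
│ ╷ ╵ ├───┤ ╶─┤
│↑│↳ ↑│   │   │
│ └─┐ └─╴ └─┐ │
│A  │       │ │
├─╴ ├───┐ ┌─┘ │
│   │   │ │   │
│ ╶─┘ ╷ └─┘ ╶─┤
│     │       │
└─────┴───────┘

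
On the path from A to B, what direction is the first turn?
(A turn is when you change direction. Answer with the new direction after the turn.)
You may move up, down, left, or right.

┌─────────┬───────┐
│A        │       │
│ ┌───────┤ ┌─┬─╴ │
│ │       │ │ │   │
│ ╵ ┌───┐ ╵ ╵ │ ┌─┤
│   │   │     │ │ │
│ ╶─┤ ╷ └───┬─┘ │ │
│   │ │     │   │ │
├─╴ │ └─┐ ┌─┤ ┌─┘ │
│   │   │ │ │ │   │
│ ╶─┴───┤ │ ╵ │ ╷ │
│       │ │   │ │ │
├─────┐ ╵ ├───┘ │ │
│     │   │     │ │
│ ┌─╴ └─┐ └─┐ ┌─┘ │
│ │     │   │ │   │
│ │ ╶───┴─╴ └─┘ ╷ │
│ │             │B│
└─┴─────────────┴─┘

Directions: down, down, down, right, down, left, down, right, right, right, down, right, down, right, down, right, right, up, right, down
First turn direction: right

Solution:

┌─────────┬───────┐
│A        │       │
│ ┌───────┤ ┌─┬─╴ │
│↓│       │ │ │   │
│ ╵ ┌───┐ ╵ ╵ │ ┌─┤
│↓  │   │     │ │ │
│ ╶─┤ ╷ └───┬─┘ │ │
│↳ ↓│ │     │   │ │
├─╴ │ └─┐ ┌─┤ ┌─┘ │
│↓ ↲│   │ │ │ │   │
│ ╶─┴───┤ │ ╵ │ ╷ │
│↳ → → ↓│ │   │ │ │
├─────┐ ╵ ├───┘ │ │
│     │↳ ↓│     │ │
│ ┌─╴ └─┐ └─┐ ┌─┘ │
│ │     │↳ ↓│ │↱ ↓│
│ │ ╶───┴─╴ └─┘ ╷ │
│ │        ↳ → ↑│B│
└─┴─────────────┴─┘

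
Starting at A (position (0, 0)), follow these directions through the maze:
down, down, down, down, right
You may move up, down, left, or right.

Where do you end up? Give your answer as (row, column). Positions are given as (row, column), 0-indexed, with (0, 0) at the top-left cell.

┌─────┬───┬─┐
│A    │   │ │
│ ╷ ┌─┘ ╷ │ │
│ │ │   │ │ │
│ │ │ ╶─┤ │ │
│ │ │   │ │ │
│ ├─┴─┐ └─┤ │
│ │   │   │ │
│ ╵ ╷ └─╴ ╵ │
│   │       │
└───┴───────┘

Following directions step by step:
Start: (0, 0)
  down: (0, 0) → (1, 0)
  down: (1, 0) → (2, 0)
  down: (2, 0) → (3, 0)
  down: (3, 0) → (4, 0)
  right: (4, 0) → (4, 1)
Final position: (4, 1)

Path taken:

┌─────┬───┬─┐
│A    │   │ │
│ ╷ ┌─┘ ╷ │ │
│↓│ │   │ │ │
│ │ │ ╶─┤ │ │
│↓│ │   │ │ │
│ ├─┴─┐ └─┤ │
│↓│   │   │ │
│ ╵ ╷ └─╴ ╵ │
│↳ B│       │
└───┴───────┘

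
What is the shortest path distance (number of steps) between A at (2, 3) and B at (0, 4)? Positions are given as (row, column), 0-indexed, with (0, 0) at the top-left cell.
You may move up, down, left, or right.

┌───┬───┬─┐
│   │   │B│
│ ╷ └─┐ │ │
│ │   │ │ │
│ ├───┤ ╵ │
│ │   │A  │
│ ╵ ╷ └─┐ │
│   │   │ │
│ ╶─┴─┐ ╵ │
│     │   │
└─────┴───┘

Finding path from (2, 3) to (0, 4):
Path: (2,3) → (2,4) → (1,4) → (0,4)
Distance: 3 steps

Solution:

┌───┬───┬─┐
│   │   │B│
│ ╷ └─┐ │ │
│ │   │ │↑│
│ ├───┤ ╵ │
│ │   │A ↑│
│ ╵ ╷ └─┐ │
│   │   │ │
│ ╶─┴─┐ ╵ │
│     │   │
└─────┴───┘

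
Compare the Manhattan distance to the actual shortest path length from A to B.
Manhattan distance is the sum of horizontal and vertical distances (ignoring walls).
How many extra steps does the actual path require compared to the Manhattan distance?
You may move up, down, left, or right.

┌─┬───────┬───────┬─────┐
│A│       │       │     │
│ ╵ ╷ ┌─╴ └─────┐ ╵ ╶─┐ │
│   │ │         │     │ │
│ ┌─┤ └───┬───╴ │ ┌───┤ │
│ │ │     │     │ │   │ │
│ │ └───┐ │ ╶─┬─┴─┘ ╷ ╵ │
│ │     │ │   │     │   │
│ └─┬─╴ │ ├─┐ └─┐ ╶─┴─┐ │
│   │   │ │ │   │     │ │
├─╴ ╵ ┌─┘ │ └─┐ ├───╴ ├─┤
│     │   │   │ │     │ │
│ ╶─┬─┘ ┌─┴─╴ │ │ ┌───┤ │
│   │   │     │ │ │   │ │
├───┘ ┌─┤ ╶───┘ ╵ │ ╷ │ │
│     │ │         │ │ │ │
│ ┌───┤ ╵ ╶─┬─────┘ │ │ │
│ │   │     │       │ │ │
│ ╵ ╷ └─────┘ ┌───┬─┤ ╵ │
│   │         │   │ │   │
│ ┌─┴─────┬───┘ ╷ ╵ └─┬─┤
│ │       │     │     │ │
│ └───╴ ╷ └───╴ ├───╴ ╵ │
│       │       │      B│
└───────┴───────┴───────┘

Manhattan distance: |11 - 0| + |11 - 0| = 22
Actual path length: 38
Extra steps: 38 - 22 = 16

Solution:

┌─┬───────┬───────┬─────┐
│A│↱ ↓    │       │     │
│ ╵ ╷ ┌─╴ └─────┐ ╵ ╶─┐ │
│↳ ↑│↓│         │     │ │
│ ┌─┤ └───┬───╴ │ ┌───┤ │
│ │ │↳ → ↓│     │ │   │ │
│ │ └───┐ │ ╶─┬─┴─┘ ╷ ╵ │
│ │     │↓│   │     │   │
│ └─┬─╴ │ ├─┐ └─┐ ╶─┴─┐ │
│   │   │↓│ │   │     │ │
├─╴ ╵ ┌─┘ │ └─┐ ├───╴ ├─┤
│     │↓ ↲│   │ │     │ │
│ ╶─┬─┘ ┌─┴─╴ │ │ ┌───┤ │
│   │↓ ↲│     │ │ │   │ │
├───┘ ┌─┤ ╶───┘ ╵ │ ╷ │ │
│↓ ← ↲│ │         │ │ │ │
│ ┌───┤ ╵ ╶─┬─────┘ │ │ │
│↓│   │     │       │ │ │
│ ╵ ╷ └─────┘ ┌───┬─┤ ╵ │
│↓  │         │↱ ↓│ │   │
│ ┌─┴─────┬───┘ ╷ ╵ └─┬─┤
│↓│    ↱ ↓│    ↑│↳ → ↓│ │
│ └───╴ ╷ └───╴ ├───╴ ╵ │
│↳ → → ↑│↳ → → ↑│    ↳ B│
└───────┴───────┴───────┘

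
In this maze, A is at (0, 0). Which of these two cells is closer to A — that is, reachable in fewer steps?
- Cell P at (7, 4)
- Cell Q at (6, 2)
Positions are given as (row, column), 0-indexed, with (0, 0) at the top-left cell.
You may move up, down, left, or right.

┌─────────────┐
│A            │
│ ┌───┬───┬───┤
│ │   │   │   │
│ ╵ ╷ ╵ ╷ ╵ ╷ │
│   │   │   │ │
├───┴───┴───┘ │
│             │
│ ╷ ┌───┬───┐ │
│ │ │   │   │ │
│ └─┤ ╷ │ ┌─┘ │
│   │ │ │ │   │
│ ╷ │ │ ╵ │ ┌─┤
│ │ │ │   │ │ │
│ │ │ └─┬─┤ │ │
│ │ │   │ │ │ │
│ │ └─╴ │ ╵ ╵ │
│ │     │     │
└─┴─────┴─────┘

Shortest path A → P at (7, 4): 23 steps
Shortest path A → Q at (6, 2): 32 steps

P is closer (23 steps vs 32 steps).

Path to P:

┌─────────────┐
│A            │
│ ┌───┬───┬───┤
│↓│↱ ↓│↱ ↓│↱ ↓│
│ ╵ ╷ ╵ ╷ ╵ ╷ │
│↳ ↑│↳ ↑│↳ ↑│↓│
├───┴───┴───┘ │
│            ↓│
│ ╷ ┌───┬───┐ │
│ │ │   │   │↓│
│ └─┤ ╷ │ ┌─┘ │
│   │ │ │ │↓ ↲│
│ ╷ │ │ ╵ │ ┌─┤
│ │ │ │   │↓│ │
│ │ │ └─┬─┤ │ │
│ │ │   │P│↓│ │
│ │ └─╴ │ ╵ ╵ │
│ │     │↑ ↲  │
└─┴─────┴─────┘

Path to Q:

┌─────────────┐
│A            │
│ ┌───┬───┬───┤
│↓│↱ ↓│↱ ↓│↱ ↓│
│ ╵ ╷ ╵ ╷ ╵ ╷ │
│↳ ↑│↳ ↑│↳ ↑│↓│
├───┴───┴───┘ │
│↓ ← ← ← ← ← ↲│
│ ╷ ┌───┬───┐ │
│↓│ │   │   │ │
│ └─┤ ╷ │ ┌─┘ │
│↳ ↓│ │ │ │   │
│ ╷ │ │ ╵ │ ┌─┤
│ │↓│Q│   │ │ │
│ │ │ └─┬─┤ │ │
│ │↓│↑ ↰│ │ │ │
│ │ └─╴ │ ╵ ╵ │
│ │↳ → ↑│     │
└─┴─────┴─────┘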